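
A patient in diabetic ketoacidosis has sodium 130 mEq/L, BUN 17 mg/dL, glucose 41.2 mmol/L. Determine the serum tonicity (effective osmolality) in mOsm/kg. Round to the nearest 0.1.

301.2 mOsm/kg

Effective osmolality excludes urea (freely permeant across cell membranes):
2·Na + glucose
= 2·130 + 41.2
= 260 + 41.2
= 301.2 mOsm/kg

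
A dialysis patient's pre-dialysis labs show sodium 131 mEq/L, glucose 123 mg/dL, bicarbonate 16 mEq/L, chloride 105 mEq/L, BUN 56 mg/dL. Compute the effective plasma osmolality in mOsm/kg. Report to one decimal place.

Effective osmolality excludes urea (freely permeant across cell membranes):
2·Na + glucose/18
= 2·131 + 123/18
= 262 + 6.83
= 268.83 mOsm/kg

268.8 mOsm/kg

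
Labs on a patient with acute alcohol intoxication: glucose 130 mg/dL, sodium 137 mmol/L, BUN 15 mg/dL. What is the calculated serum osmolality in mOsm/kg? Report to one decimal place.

286.6 mOsm/kg

Calculated osmolality = 2·Na + glucose/18 + BUN/2.8
= 2·137 + 130/18 + 15/2.8
= 274 + 7.22 + 5.36
= 286.58 mOsm/kg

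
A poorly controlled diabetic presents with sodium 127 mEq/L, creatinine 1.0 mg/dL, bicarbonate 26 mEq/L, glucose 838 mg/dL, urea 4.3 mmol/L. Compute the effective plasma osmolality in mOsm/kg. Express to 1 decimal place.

300.6 mOsm/kg

Effective osmolality excludes urea (freely permeant across cell membranes):
2·Na + glucose/18
= 2·127 + 838/18
= 254 + 46.56
= 300.56 mOsm/kg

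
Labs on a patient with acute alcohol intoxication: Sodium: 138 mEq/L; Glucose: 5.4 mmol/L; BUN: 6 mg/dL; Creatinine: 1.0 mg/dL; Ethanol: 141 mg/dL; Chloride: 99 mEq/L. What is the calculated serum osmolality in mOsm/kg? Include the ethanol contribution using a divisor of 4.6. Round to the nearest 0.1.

314.2 mOsm/kg

Calculated osmolality = 2·Na + glucose + BUN/2.8 + ethanol/4.6
= 2·138 + 5.4 + 6/2.8 + 141/4.6
= 276 + 5.40 + 2.14 + 30.65
= 314.19 mOsm/kg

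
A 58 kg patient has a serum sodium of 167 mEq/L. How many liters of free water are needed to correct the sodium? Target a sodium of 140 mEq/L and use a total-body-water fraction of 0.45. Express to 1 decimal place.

TBW = 0.45 · 58 = 26.1 L
Free water deficit = TBW · (Na/140 − 1)
= 26.1 · (167/140 − 1)
= 26.1 · 0.1929
= 5.03 L

5.0 L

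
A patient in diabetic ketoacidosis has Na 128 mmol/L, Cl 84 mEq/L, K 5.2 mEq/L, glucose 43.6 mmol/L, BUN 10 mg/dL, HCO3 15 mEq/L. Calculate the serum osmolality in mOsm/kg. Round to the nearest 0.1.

303.2 mOsm/kg

Calculated osmolality = 2·Na + glucose + BUN/2.8
= 2·128 + 43.6 + 10/2.8
= 256 + 43.60 + 3.57
= 303.17 mOsm/kg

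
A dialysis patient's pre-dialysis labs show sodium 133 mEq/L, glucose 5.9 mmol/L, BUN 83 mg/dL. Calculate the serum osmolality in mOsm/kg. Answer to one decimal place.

Calculated osmolality = 2·Na + glucose + BUN/2.8
= 2·133 + 5.9 + 83/2.8
= 266 + 5.90 + 29.64
= 301.54 mOsm/kg

301.5 mOsm/kg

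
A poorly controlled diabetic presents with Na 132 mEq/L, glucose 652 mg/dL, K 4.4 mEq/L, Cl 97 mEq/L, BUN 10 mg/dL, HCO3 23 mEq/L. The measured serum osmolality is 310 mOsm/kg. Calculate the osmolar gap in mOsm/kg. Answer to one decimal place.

6.2 mOsm/kg

Calculated osmolality = 2·Na + glucose/18 + BUN/2.8
= 2·132 + 652/18 + 10/2.8
= 264 + 36.22 + 3.57
= 303.79 mOsm/kg ≈ 303.8 mOsm/kg
Osmolar gap = measured − calculated = 310 − 303.8 = 6.2 mOsm/kg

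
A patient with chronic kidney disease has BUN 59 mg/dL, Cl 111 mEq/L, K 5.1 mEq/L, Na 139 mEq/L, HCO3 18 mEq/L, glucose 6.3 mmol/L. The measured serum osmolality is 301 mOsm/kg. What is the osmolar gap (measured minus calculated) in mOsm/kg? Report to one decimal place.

Calculated osmolality = 2·Na + glucose + BUN/2.8
= 2·139 + 6.3 + 59/2.8
= 278 + 6.30 + 21.07
= 305.37 mOsm/kg ≈ 305.4 mOsm/kg
Osmolar gap = measured − calculated = 301 − 305.4 = -4.4 mOsm/kg

-4.4 mOsm/kg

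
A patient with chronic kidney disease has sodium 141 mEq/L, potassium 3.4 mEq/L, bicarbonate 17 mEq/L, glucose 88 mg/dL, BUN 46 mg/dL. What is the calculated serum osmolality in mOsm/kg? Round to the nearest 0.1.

303.3 mOsm/kg

Calculated osmolality = 2·Na + glucose/18 + BUN/2.8
= 2·141 + 88/18 + 46/2.8
= 282 + 4.89 + 16.43
= 303.32 mOsm/kg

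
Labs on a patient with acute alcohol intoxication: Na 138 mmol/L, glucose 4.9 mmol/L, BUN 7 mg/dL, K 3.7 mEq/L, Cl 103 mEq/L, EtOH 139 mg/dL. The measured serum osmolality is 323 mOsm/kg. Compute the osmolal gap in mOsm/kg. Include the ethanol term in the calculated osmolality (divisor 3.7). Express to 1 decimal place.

Calculated osmolality = 2·Na + glucose + BUN/2.8 + ethanol/3.7
= 2·138 + 4.9 + 7/2.8 + 139/3.7
= 276 + 4.90 + 2.50 + 37.57
= 320.97 mOsm/kg ≈ 321.0 mOsm/kg
Osmolar gap = measured − calculated = 323 − 321.0 = 2.0 mOsm/kg

2.0 mOsm/kg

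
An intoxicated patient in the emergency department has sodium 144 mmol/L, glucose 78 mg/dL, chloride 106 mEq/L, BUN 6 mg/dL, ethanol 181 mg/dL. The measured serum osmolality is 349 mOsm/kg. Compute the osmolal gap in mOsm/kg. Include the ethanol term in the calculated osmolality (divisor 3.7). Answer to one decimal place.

Calculated osmolality = 2·Na + glucose/18 + BUN/2.8 + ethanol/3.7
= 2·144 + 78/18 + 6/2.8 + 181/3.7
= 288 + 4.33 + 2.14 + 48.92
= 343.39 mOsm/kg ≈ 343.4 mOsm/kg
Osmolar gap = measured − calculated = 349 − 343.4 = 5.6 mOsm/kg

5.6 mOsm/kg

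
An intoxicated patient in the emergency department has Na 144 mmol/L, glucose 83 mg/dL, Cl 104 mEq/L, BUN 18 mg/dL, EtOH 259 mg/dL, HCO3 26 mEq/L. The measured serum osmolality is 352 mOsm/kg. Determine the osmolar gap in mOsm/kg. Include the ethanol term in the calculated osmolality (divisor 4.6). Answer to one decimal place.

-3.3 mOsm/kg

Calculated osmolality = 2·Na + glucose/18 + BUN/2.8 + ethanol/4.6
= 2·144 + 83/18 + 18/2.8 + 259/4.6
= 288 + 4.61 + 6.43 + 56.30
= 355.34 mOsm/kg ≈ 355.3 mOsm/kg
Osmolar gap = measured − calculated = 352 − 355.3 = -3.3 mOsm/kg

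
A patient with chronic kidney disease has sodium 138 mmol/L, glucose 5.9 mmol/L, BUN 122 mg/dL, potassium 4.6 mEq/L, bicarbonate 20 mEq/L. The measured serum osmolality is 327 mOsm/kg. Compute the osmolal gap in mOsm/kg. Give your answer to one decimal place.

1.5 mOsm/kg

Calculated osmolality = 2·Na + glucose + BUN/2.8
= 2·138 + 5.9 + 122/2.8
= 276 + 5.90 + 43.57
= 325.47 mOsm/kg ≈ 325.5 mOsm/kg
Osmolar gap = measured − calculated = 327 − 325.5 = 1.5 mOsm/kg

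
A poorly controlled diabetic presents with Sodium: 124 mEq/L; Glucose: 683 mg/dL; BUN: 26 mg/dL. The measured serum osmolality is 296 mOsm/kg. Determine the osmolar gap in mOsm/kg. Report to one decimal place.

0.8 mOsm/kg

Calculated osmolality = 2·Na + glucose/18 + BUN/2.8
= 2·124 + 683/18 + 26/2.8
= 248 + 37.94 + 9.29
= 295.23 mOsm/kg ≈ 295.2 mOsm/kg
Osmolar gap = measured − calculated = 296 − 295.2 = 0.8 mOsm/kg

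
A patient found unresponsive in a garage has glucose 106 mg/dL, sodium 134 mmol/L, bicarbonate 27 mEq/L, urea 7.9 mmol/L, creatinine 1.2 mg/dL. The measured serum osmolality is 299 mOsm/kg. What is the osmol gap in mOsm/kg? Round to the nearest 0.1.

17.2 mOsm/kg

Calculated osmolality = 2·Na + glucose/18 + urea
= 2·134 + 106/18 + 7.9
= 268 + 5.89 + 7.90
= 281.79 mOsm/kg ≈ 281.8 mOsm/kg
Osmolar gap = measured − calculated = 299 − 281.8 = 17.2 mOsm/kg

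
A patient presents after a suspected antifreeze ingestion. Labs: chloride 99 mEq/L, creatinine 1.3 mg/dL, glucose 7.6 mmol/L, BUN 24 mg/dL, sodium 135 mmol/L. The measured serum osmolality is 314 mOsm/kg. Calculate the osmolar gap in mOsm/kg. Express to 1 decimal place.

27.8 mOsm/kg

Calculated osmolality = 2·Na + glucose + BUN/2.8
= 2·135 + 7.6 + 24/2.8
= 270 + 7.60 + 8.57
= 286.17 mOsm/kg ≈ 286.2 mOsm/kg
Osmolar gap = measured − calculated = 314 − 286.2 = 27.8 mOsm/kg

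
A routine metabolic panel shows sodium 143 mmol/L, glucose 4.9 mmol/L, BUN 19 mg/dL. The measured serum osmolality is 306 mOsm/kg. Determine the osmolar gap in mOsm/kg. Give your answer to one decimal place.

Calculated osmolality = 2·Na + glucose + BUN/2.8
= 2·143 + 4.9 + 19/2.8
= 286 + 4.90 + 6.79
= 297.69 mOsm/kg ≈ 297.7 mOsm/kg
Osmolar gap = measured − calculated = 306 − 297.7 = 8.3 mOsm/kg

8.3 mOsm/kg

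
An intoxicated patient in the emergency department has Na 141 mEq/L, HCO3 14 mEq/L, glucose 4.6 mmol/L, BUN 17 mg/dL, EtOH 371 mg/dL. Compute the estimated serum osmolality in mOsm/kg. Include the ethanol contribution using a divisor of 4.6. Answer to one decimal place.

373.3 mOsm/kg

Calculated osmolality = 2·Na + glucose + BUN/2.8 + ethanol/4.6
= 2·141 + 4.6 + 17/2.8 + 371/4.6
= 282 + 4.60 + 6.07 + 80.65
= 373.32 mOsm/kg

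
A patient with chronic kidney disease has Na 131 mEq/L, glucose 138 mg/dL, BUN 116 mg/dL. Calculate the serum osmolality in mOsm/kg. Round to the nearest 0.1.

311.1 mOsm/kg

Calculated osmolality = 2·Na + glucose/18 + BUN/2.8
= 2·131 + 138/18 + 116/2.8
= 262 + 7.67 + 41.43
= 311.1 mOsm/kg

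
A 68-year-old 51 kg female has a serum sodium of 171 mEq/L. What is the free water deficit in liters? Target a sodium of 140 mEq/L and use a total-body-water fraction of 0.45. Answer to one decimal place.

TBW = 0.45 · 51 = 22.95 L
Free water deficit = TBW · (Na/140 − 1)
= 22.95 · (171/140 − 1)
= 22.95 · 0.2214
= 5.08 L

5.1 L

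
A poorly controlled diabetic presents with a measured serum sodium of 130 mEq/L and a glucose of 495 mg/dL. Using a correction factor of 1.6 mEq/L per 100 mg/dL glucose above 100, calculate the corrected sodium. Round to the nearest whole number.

Corrected Na = measured Na + 1.6 · (glucose − 100)/100
= 130 + 1.6 · (495 − 100)/100
= 130 + 6.3
= 136.3 mEq/L

136 mEq/L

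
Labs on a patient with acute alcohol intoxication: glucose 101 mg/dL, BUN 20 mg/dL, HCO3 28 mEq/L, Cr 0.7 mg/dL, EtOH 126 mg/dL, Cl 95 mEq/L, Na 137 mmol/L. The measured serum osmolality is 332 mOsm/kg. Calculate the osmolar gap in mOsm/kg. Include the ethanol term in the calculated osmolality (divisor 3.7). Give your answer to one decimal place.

Calculated osmolality = 2·Na + glucose/18 + BUN/2.8 + ethanol/3.7
= 2·137 + 101/18 + 20/2.8 + 126/3.7
= 274 + 5.61 + 7.14 + 34.05
= 320.8 mOsm/kg ≈ 320.8 mOsm/kg
Osmolar gap = measured − calculated = 332 − 320.8 = 11.2 mOsm/kg

11.2 mOsm/kg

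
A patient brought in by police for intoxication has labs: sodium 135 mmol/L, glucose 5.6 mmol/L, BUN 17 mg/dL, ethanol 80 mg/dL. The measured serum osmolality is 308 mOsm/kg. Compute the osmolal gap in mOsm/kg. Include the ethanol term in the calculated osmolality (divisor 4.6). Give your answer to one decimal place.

8.9 mOsm/kg

Calculated osmolality = 2·Na + glucose + BUN/2.8 + ethanol/4.6
= 2·135 + 5.6 + 17/2.8 + 80/4.6
= 270 + 5.60 + 6.07 + 17.39
= 299.06 mOsm/kg ≈ 299.1 mOsm/kg
Osmolar gap = measured − calculated = 308 − 299.1 = 8.9 mOsm/kg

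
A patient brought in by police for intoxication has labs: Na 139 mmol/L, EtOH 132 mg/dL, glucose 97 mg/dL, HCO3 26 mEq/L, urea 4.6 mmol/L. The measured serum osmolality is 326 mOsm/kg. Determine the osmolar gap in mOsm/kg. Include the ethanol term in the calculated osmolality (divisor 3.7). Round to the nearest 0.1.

2.3 mOsm/kg

Calculated osmolality = 2·Na + glucose/18 + urea + ethanol/3.7
= 2·139 + 97/18 + 4.6 + 132/3.7
= 278 + 5.39 + 4.60 + 35.68
= 323.67 mOsm/kg ≈ 323.7 mOsm/kg
Osmolar gap = measured − calculated = 326 − 323.7 = 2.3 mOsm/kg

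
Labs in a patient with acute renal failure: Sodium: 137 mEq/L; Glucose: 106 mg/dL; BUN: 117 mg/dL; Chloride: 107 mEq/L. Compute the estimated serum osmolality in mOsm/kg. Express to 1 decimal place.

321.7 mOsm/kg

Calculated osmolality = 2·Na + glucose/18 + BUN/2.8
= 2·137 + 106/18 + 117/2.8
= 274 + 5.89 + 41.79
= 321.68 mOsm/kg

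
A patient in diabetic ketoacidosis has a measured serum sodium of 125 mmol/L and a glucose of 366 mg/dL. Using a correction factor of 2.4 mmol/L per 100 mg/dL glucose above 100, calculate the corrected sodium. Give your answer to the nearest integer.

Corrected Na = measured Na + 2.4 · (glucose − 100)/100
= 125 + 2.4 · (366 − 100)/100
= 125 + 6.4
= 131.4 mmol/L

131 mmol/L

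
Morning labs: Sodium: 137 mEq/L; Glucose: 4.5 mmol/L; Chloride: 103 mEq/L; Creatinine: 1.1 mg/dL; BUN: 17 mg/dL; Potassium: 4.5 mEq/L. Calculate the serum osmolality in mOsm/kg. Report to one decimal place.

Calculated osmolality = 2·Na + glucose + BUN/2.8
= 2·137 + 4.5 + 17/2.8
= 274 + 4.50 + 6.07
= 284.57 mOsm/kg

284.6 mOsm/kg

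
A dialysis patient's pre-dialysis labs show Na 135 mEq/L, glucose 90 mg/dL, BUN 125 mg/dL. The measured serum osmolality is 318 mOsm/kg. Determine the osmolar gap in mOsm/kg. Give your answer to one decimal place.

Calculated osmolality = 2·Na + glucose/18 + BUN/2.8
= 2·135 + 90/18 + 125/2.8
= 270 + 5 + 44.64
= 319.64 mOsm/kg ≈ 319.6 mOsm/kg
Osmolar gap = measured − calculated = 318 − 319.6 = -1.6 mOsm/kg

-1.6 mOsm/kg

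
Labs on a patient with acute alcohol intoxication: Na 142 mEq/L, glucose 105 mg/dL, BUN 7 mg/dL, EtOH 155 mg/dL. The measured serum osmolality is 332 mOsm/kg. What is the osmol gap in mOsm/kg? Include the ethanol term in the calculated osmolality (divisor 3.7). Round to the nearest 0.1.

-2.2 mOsm/kg

Calculated osmolality = 2·Na + glucose/18 + BUN/2.8 + ethanol/3.7
= 2·142 + 105/18 + 7/2.8 + 155/3.7
= 284 + 5.83 + 2.50 + 41.89
= 334.22 mOsm/kg ≈ 334.2 mOsm/kg
Osmolar gap = measured − calculated = 332 − 334.2 = -2.2 mOsm/kg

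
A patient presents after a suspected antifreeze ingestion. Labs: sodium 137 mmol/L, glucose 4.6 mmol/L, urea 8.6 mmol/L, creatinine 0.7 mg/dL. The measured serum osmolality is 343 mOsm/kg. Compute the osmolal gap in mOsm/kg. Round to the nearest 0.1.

Calculated osmolality = 2·Na + glucose + urea
= 2·137 + 4.6 + 8.6
= 274 + 4.60 + 8.60
= 287.2 mOsm/kg ≈ 287.2 mOsm/kg
Osmolar gap = measured − calculated = 343 − 287.2 = 55.8 mOsm/kg

55.8 mOsm/kg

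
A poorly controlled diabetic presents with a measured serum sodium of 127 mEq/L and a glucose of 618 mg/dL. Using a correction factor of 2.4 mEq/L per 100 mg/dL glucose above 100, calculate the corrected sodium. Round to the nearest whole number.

139 mEq/L

Corrected Na = measured Na + 2.4 · (glucose − 100)/100
= 127 + 2.4 · (618 − 100)/100
= 127 + 12.4
= 139.4 mEq/L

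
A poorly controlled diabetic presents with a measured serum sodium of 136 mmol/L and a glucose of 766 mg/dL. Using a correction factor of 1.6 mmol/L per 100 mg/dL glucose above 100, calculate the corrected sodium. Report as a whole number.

Corrected Na = measured Na + 1.6 · (glucose − 100)/100
= 136 + 1.6 · (766 − 100)/100
= 136 + 10.7
= 146.7 mmol/L

147 mmol/L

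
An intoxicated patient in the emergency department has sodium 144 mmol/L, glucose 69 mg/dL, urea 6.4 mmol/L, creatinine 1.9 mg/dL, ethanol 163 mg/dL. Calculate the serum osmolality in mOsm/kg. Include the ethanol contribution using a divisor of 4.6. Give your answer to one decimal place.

Calculated osmolality = 2·Na + glucose/18 + urea + ethanol/4.6
= 2·144 + 69/18 + 6.4 + 163/4.6
= 288 + 3.83 + 6.40 + 35.43
= 333.66 mOsm/kg

333.7 mOsm/kg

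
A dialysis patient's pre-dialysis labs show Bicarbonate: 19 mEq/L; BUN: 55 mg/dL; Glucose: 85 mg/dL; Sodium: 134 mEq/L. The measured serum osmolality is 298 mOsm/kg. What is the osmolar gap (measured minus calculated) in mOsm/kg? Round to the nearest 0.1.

Calculated osmolality = 2·Na + glucose/18 + BUN/2.8
= 2·134 + 85/18 + 55/2.8
= 268 + 4.72 + 19.64
= 292.36 mOsm/kg ≈ 292.4 mOsm/kg
Osmolar gap = measured − calculated = 298 − 292.4 = 5.6 mOsm/kg

5.6 mOsm/kg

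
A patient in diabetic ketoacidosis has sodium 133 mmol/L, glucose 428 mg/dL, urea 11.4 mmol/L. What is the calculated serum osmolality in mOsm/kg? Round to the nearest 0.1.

Calculated osmolality = 2·Na + glucose/18 + urea
= 2·133 + 428/18 + 11.4
= 266 + 23.78 + 11.40
= 301.18 mOsm/kg

301.2 mOsm/kg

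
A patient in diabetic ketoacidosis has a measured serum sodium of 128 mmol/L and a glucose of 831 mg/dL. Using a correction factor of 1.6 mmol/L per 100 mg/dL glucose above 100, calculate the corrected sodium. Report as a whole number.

Corrected Na = measured Na + 1.6 · (glucose − 100)/100
= 128 + 1.6 · (831 − 100)/100
= 128 + 11.7
= 139.7 mmol/L

140 mmol/L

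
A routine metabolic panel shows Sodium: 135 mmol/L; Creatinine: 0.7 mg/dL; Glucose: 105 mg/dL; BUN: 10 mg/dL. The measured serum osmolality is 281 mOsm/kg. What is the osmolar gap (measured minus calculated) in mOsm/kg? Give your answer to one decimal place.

1.6 mOsm/kg

Calculated osmolality = 2·Na + glucose/18 + BUN/2.8
= 2·135 + 105/18 + 10/2.8
= 270 + 5.83 + 3.57
= 279.4 mOsm/kg ≈ 279.4 mOsm/kg
Osmolar gap = measured − calculated = 281 − 279.4 = 1.6 mOsm/kg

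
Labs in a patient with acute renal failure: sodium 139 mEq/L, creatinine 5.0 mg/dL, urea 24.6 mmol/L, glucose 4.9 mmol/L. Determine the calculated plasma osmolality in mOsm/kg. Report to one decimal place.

307.5 mOsm/kg

Calculated osmolality = 2·Na + glucose + urea
= 2·139 + 4.9 + 24.6
= 278 + 4.90 + 24.60
= 307.5 mOsm/kg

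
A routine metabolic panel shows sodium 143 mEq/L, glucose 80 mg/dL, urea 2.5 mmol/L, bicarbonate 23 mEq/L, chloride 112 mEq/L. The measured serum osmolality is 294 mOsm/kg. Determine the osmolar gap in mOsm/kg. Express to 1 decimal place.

Calculated osmolality = 2·Na + glucose/18 + urea
= 2·143 + 80/18 + 2.5
= 286 + 4.44 + 2.50
= 292.94 mOsm/kg ≈ 292.9 mOsm/kg
Osmolar gap = measured − calculated = 294 − 292.9 = 1.1 mOsm/kg

1.1 mOsm/kg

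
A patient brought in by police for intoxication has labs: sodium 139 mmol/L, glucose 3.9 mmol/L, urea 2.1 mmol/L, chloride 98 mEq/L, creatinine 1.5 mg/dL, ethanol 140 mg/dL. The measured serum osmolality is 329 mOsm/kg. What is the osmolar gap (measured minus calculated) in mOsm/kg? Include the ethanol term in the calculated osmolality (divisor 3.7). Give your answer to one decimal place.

Calculated osmolality = 2·Na + glucose + urea + ethanol/3.7
= 2·139 + 3.9 + 2.1 + 140/3.7
= 278 + 3.90 + 2.10 + 37.84
= 321.84 mOsm/kg ≈ 321.8 mOsm/kg
Osmolar gap = measured − calculated = 329 − 321.8 = 7.2 mOsm/kg

7.2 mOsm/kg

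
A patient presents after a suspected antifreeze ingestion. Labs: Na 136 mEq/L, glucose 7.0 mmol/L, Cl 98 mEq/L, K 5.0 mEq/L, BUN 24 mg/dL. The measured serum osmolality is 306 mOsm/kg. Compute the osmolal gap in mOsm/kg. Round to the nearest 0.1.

Calculated osmolality = 2·Na + glucose + BUN/2.8
= 2·136 + 7 + 24/2.8
= 272 + 7 + 8.57
= 287.57 mOsm/kg ≈ 287.6 mOsm/kg
Osmolar gap = measured − calculated = 306 − 287.6 = 18.4 mOsm/kg

18.4 mOsm/kg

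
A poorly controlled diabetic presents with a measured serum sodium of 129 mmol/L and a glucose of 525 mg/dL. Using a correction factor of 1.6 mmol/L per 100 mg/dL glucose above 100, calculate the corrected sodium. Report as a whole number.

136 mmol/L

Corrected Na = measured Na + 1.6 · (glucose − 100)/100
= 129 + 1.6 · (525 − 100)/100
= 129 + 6.8
= 135.8 mmol/L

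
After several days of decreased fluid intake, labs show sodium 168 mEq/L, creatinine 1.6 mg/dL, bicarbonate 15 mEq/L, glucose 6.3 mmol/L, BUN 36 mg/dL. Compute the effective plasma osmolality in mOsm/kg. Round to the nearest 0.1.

342.3 mOsm/kg

Effective osmolality excludes urea (freely permeant across cell membranes):
2·Na + glucose
= 2·168 + 6.3
= 336 + 6.3
= 342.3 mOsm/kg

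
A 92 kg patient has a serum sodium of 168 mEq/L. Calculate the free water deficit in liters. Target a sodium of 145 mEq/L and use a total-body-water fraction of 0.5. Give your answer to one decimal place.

TBW = 0.5 · 92 = 46 L
Free water deficit = TBW · (Na/145 − 1)
= 46 · (168/145 − 1)
= 46 · 0.1586
= 7.3 L

7.3 L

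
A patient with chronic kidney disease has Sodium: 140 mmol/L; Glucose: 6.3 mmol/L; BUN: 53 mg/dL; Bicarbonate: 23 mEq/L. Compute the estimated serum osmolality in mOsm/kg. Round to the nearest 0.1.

305.2 mOsm/kg

Calculated osmolality = 2·Na + glucose + BUN/2.8
= 2·140 + 6.3 + 53/2.8
= 280 + 6.30 + 18.93
= 305.23 mOsm/kg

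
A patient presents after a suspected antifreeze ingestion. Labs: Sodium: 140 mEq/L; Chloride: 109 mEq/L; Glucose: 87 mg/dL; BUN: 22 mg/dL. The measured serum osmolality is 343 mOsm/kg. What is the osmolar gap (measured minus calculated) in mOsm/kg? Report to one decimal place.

Calculated osmolality = 2·Na + glucose/18 + BUN/2.8
= 2·140 + 87/18 + 22/2.8
= 280 + 4.83 + 7.86
= 292.69 mOsm/kg ≈ 292.7 mOsm/kg
Osmolar gap = measured − calculated = 343 − 292.7 = 50.3 mOsm/kg

50.3 mOsm/kg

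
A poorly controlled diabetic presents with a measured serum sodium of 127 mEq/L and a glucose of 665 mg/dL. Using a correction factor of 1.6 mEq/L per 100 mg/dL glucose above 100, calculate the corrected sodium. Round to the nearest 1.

Corrected Na = measured Na + 1.6 · (glucose − 100)/100
= 127 + 1.6 · (665 − 100)/100
= 127 + 9
= 136 mEq/L

136 mEq/L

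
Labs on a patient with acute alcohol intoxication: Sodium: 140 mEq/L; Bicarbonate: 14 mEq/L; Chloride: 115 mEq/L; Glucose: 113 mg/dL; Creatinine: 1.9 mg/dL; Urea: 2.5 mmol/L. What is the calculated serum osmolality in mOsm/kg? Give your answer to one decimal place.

288.8 mOsm/kg

Calculated osmolality = 2·Na + glucose/18 + urea
= 2·140 + 113/18 + 2.5
= 280 + 6.28 + 2.50
= 288.78 mOsm/kg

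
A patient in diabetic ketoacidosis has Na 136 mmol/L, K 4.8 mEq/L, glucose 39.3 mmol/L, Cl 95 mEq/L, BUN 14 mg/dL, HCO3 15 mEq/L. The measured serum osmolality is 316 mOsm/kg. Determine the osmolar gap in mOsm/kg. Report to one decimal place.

Calculated osmolality = 2·Na + glucose + BUN/2.8
= 2·136 + 39.3 + 14/2.8
= 272 + 39.30 + 5
= 316.3 mOsm/kg ≈ 316.3 mOsm/kg
Osmolar gap = measured − calculated = 316 − 316.3 = -0.3 mOsm/kg

-0.3 mOsm/kg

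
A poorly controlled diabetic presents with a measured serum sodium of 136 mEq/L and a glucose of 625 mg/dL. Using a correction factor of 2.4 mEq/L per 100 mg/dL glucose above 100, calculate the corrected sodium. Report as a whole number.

149 mEq/L

Corrected Na = measured Na + 2.4 · (glucose − 100)/100
= 136 + 2.4 · (625 − 100)/100
= 136 + 12.6
= 148.6 mEq/L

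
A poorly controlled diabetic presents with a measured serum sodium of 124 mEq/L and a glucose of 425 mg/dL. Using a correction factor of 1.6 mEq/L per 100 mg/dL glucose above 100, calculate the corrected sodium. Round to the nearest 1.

Corrected Na = measured Na + 1.6 · (glucose − 100)/100
= 124 + 1.6 · (425 − 100)/100
= 124 + 5.2
= 129.2 mEq/L

129 mEq/L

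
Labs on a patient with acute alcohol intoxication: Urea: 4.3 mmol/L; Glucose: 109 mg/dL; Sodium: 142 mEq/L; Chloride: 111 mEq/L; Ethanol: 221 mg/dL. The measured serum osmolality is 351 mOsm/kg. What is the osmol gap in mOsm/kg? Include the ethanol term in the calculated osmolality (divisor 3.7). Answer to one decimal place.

-3.1 mOsm/kg

Calculated osmolality = 2·Na + glucose/18 + urea + ethanol/3.7
= 2·142 + 109/18 + 4.3 + 221/3.7
= 284 + 6.06 + 4.30 + 59.73
= 354.09 mOsm/kg ≈ 354.1 mOsm/kg
Osmolar gap = measured − calculated = 351 − 354.1 = -3.1 mOsm/kg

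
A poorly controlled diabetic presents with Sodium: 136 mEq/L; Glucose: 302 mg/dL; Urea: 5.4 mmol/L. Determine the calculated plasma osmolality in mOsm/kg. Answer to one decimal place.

294.2 mOsm/kg

Calculated osmolality = 2·Na + glucose/18 + urea
= 2·136 + 302/18 + 5.4
= 272 + 16.78 + 5.40
= 294.18 mOsm/kg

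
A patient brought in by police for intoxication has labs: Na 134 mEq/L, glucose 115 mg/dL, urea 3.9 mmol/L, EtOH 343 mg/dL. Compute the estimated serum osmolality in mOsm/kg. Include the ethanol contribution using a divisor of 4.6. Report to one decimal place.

352.9 mOsm/kg

Calculated osmolality = 2·Na + glucose/18 + urea + ethanol/4.6
= 2·134 + 115/18 + 3.9 + 343/4.6
= 268 + 6.39 + 3.90 + 74.57
= 352.86 mOsm/kg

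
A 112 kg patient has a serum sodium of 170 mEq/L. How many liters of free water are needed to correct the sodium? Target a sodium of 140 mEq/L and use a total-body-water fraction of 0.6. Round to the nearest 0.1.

TBW = 0.6 · 112 = 67.2 L
Free water deficit = TBW · (Na/140 − 1)
= 67.2 · (170/140 − 1)
= 67.2 · 0.2143
= 14.4 L

14.4 L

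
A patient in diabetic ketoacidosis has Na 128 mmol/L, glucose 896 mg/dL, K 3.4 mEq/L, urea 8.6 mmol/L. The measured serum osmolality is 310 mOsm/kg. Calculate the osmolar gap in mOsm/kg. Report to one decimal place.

Calculated osmolality = 2·Na + glucose/18 + urea
= 2·128 + 896/18 + 8.6
= 256 + 49.78 + 8.60
= 314.38 mOsm/kg ≈ 314.4 mOsm/kg
Osmolar gap = measured − calculated = 310 − 314.4 = -4.4 mOsm/kg

-4.4 mOsm/kg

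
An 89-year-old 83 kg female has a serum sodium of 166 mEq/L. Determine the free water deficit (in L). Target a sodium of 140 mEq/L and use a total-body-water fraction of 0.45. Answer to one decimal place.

TBW = 0.45 · 83 = 37.35 L
Free water deficit = TBW · (Na/140 − 1)
= 37.35 · (166/140 − 1)
= 37.35 · 0.1857
= 6.94 L

6.9 L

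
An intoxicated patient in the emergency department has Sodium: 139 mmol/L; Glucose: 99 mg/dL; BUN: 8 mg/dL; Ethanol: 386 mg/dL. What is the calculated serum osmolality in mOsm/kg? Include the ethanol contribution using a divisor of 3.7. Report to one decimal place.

Calculated osmolality = 2·Na + glucose/18 + BUN/2.8 + ethanol/3.7
= 2·139 + 99/18 + 8/2.8 + 386/3.7
= 278 + 5.50 + 2.86 + 104.32
= 390.68 mOsm/kg

390.7 mOsm/kg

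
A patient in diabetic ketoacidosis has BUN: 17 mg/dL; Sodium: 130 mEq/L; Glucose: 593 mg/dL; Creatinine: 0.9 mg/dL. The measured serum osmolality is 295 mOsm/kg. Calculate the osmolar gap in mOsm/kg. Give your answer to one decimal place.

Calculated osmolality = 2·Na + glucose/18 + BUN/2.8
= 2·130 + 593/18 + 17/2.8
= 260 + 32.94 + 6.07
= 299.01 mOsm/kg ≈ 299.0 mOsm/kg
Osmolar gap = measured − calculated = 295 − 299.0 = -4.0 mOsm/kg

-4.0 mOsm/kg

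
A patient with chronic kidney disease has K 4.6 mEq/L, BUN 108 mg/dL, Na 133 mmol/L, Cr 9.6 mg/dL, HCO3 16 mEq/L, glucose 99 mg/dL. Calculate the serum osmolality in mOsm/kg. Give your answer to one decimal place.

310.1 mOsm/kg

Calculated osmolality = 2·Na + glucose/18 + BUN/2.8
= 2·133 + 99/18 + 108/2.8
= 266 + 5.50 + 38.57
= 310.07 mOsm/kg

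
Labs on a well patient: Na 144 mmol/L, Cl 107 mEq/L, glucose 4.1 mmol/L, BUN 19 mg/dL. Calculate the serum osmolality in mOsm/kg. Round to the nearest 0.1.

Calculated osmolality = 2·Na + glucose + BUN/2.8
= 2·144 + 4.1 + 19/2.8
= 288 + 4.10 + 6.79
= 298.89 mOsm/kg

298.9 mOsm/kg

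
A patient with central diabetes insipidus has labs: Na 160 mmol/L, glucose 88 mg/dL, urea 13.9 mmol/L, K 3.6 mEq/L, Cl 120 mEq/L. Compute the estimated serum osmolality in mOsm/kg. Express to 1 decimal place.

Calculated osmolality = 2·Na + glucose/18 + urea
= 2·160 + 88/18 + 13.9
= 320 + 4.89 + 13.90
= 338.79 mOsm/kg

338.8 mOsm/kg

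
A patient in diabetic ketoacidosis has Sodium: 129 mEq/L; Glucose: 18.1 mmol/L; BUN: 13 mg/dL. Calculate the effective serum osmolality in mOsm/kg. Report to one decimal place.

276.1 mOsm/kg

Effective osmolality excludes urea (freely permeant across cell membranes):
2·Na + glucose
= 2·129 + 18.1
= 258 + 18.1
= 276.1 mOsm/kg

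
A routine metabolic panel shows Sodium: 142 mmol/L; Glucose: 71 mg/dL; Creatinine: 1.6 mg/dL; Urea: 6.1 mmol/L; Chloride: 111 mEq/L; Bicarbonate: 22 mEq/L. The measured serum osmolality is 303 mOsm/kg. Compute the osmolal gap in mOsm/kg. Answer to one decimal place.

Calculated osmolality = 2·Na + glucose/18 + urea
= 2·142 + 71/18 + 6.1
= 284 + 3.94 + 6.10
= 294.04 mOsm/kg ≈ 294.0 mOsm/kg
Osmolar gap = measured − calculated = 303 − 294.0 = 9.0 mOsm/kg

9.0 mOsm/kg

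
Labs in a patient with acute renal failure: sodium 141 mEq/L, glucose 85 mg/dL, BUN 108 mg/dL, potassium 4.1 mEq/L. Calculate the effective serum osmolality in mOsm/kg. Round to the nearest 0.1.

Effective osmolality excludes urea (freely permeant across cell membranes):
2·Na + glucose/18
= 2·141 + 85/18
= 282 + 4.72
= 286.72 mOsm/kg

286.7 mOsm/kg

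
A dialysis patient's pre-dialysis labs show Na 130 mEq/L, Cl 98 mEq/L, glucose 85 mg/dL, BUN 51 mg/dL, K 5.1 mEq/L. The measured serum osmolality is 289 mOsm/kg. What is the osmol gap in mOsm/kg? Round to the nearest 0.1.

6.1 mOsm/kg

Calculated osmolality = 2·Na + glucose/18 + BUN/2.8
= 2·130 + 85/18 + 51/2.8
= 260 + 4.72 + 18.21
= 282.93 mOsm/kg ≈ 282.9 mOsm/kg
Osmolar gap = measured − calculated = 289 − 282.9 = 6.1 mOsm/kg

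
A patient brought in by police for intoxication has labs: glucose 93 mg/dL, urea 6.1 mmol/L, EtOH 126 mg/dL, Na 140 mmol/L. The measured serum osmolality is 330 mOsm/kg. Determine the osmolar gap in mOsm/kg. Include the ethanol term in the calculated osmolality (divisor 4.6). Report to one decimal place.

11.3 mOsm/kg

Calculated osmolality = 2·Na + glucose/18 + urea + ethanol/4.6
= 2·140 + 93/18 + 6.1 + 126/4.6
= 280 + 5.17 + 6.10 + 27.39
= 318.66 mOsm/kg ≈ 318.7 mOsm/kg
Osmolar gap = measured − calculated = 330 − 318.7 = 11.3 mOsm/kg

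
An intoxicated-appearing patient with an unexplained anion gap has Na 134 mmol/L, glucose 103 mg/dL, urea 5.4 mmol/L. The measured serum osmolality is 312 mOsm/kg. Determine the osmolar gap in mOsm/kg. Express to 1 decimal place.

32.9 mOsm/kg

Calculated osmolality = 2·Na + glucose/18 + urea
= 2·134 + 103/18 + 5.4
= 268 + 5.72 + 5.40
= 279.12 mOsm/kg ≈ 279.1 mOsm/kg
Osmolar gap = measured − calculated = 312 − 279.1 = 32.9 mOsm/kg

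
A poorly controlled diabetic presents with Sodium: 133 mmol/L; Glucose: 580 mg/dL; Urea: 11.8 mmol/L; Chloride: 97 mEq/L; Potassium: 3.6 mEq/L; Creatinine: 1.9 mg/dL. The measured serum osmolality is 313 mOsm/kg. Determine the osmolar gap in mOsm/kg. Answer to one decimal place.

Calculated osmolality = 2·Na + glucose/18 + urea
= 2·133 + 580/18 + 11.8
= 266 + 32.22 + 11.80
= 310.02 mOsm/kg ≈ 310.0 mOsm/kg
Osmolar gap = measured − calculated = 313 − 310.0 = 3.0 mOsm/kg

3.0 mOsm/kg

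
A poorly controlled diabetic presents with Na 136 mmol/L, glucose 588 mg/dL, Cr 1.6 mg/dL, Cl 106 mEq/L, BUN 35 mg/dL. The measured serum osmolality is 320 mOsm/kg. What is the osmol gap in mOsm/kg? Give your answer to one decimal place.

Calculated osmolality = 2·Na + glucose/18 + BUN/2.8
= 2·136 + 588/18 + 35/2.8
= 272 + 32.67 + 12.50
= 317.17 mOsm/kg ≈ 317.2 mOsm/kg
Osmolar gap = measured − calculated = 320 − 317.2 = 2.8 mOsm/kg

2.8 mOsm/kg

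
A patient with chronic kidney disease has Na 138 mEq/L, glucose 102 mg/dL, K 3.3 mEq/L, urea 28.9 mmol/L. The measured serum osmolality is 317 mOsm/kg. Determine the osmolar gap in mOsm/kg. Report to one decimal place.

6.4 mOsm/kg

Calculated osmolality = 2·Na + glucose/18 + urea
= 2·138 + 102/18 + 28.9
= 276 + 5.67 + 28.90
= 310.57 mOsm/kg ≈ 310.6 mOsm/kg
Osmolar gap = measured − calculated = 317 − 310.6 = 6.4 mOsm/kg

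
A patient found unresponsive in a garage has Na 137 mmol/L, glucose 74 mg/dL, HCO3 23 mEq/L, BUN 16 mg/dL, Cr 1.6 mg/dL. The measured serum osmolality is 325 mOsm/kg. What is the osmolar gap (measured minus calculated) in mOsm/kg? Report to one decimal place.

41.2 mOsm/kg

Calculated osmolality = 2·Na + glucose/18 + BUN/2.8
= 2·137 + 74/18 + 16/2.8
= 274 + 4.11 + 5.71
= 283.82 mOsm/kg ≈ 283.8 mOsm/kg
Osmolar gap = measured − calculated = 325 − 283.8 = 41.2 mOsm/kg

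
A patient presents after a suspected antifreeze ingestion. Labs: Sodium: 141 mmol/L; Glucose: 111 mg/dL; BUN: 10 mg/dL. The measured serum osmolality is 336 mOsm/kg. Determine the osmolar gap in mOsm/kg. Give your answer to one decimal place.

Calculated osmolality = 2·Na + glucose/18 + BUN/2.8
= 2·141 + 111/18 + 10/2.8
= 282 + 6.17 + 3.57
= 291.74 mOsm/kg ≈ 291.7 mOsm/kg
Osmolar gap = measured − calculated = 336 − 291.7 = 44.3 mOsm/kg

44.3 mOsm/kg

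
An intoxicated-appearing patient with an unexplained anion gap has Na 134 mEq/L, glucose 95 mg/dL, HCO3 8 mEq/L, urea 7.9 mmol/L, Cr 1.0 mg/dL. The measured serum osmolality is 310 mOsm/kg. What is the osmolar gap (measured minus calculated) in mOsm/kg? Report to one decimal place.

Calculated osmolality = 2·Na + glucose/18 + urea
= 2·134 + 95/18 + 7.9
= 268 + 5.28 + 7.90
= 281.18 mOsm/kg ≈ 281.2 mOsm/kg
Osmolar gap = measured − calculated = 310 − 281.2 = 28.8 mOsm/kg

28.8 mOsm/kg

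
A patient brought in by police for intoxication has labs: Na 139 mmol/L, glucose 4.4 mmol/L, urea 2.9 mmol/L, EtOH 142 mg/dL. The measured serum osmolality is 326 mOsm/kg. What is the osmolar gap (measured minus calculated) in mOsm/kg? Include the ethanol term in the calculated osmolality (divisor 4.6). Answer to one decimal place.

9.8 mOsm/kg

Calculated osmolality = 2·Na + glucose + urea + ethanol/4.6
= 2·139 + 4.4 + 2.9 + 142/4.6
= 278 + 4.40 + 2.90 + 30.87
= 316.17 mOsm/kg ≈ 316.2 mOsm/kg
Osmolar gap = measured − calculated = 326 − 316.2 = 9.8 mOsm/kg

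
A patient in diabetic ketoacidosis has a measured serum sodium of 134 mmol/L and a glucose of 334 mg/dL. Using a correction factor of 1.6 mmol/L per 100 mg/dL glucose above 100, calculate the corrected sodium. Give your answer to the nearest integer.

Corrected Na = measured Na + 1.6 · (glucose − 100)/100
= 134 + 1.6 · (334 − 100)/100
= 134 + 3.7
= 137.7 mmol/L

138 mmol/L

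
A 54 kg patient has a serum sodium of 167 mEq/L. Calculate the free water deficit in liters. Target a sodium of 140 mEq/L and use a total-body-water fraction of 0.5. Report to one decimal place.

5.2 L

TBW = 0.5 · 54 = 27 L
Free water deficit = TBW · (Na/140 − 1)
= 27 · (167/140 − 1)
= 27 · 0.1929
= 5.21 L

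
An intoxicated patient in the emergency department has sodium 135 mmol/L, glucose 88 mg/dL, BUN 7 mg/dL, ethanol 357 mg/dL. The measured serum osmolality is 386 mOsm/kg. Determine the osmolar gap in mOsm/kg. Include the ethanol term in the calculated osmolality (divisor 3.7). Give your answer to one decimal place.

Calculated osmolality = 2·Na + glucose/18 + BUN/2.8 + ethanol/3.7
= 2·135 + 88/18 + 7/2.8 + 357/3.7
= 270 + 4.89 + 2.50 + 96.49
= 373.88 mOsm/kg ≈ 373.9 mOsm/kg
Osmolar gap = measured − calculated = 386 − 373.9 = 12.1 mOsm/kg

12.1 mOsm/kg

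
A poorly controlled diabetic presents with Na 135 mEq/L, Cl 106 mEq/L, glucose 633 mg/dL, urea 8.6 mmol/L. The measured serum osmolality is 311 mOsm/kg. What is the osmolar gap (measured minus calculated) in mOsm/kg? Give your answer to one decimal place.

Calculated osmolality = 2·Na + glucose/18 + urea
= 2·135 + 633/18 + 8.6
= 270 + 35.17 + 8.60
= 313.77 mOsm/kg ≈ 313.8 mOsm/kg
Osmolar gap = measured − calculated = 311 − 313.8 = -2.8 mOsm/kg

-2.8 mOsm/kg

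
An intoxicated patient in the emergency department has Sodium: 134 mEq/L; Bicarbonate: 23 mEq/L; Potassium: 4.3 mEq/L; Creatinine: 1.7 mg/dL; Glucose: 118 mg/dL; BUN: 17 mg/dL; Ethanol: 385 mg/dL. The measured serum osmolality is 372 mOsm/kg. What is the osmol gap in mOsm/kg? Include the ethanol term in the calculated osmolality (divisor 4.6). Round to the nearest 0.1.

Calculated osmolality = 2·Na + glucose/18 + BUN/2.8 + ethanol/4.6
= 2·134 + 118/18 + 17/2.8 + 385/4.6
= 268 + 6.56 + 6.07 + 83.70
= 364.33 mOsm/kg ≈ 364.3 mOsm/kg
Osmolar gap = measured − calculated = 372 − 364.3 = 7.7 mOsm/kg

7.7 mOsm/kg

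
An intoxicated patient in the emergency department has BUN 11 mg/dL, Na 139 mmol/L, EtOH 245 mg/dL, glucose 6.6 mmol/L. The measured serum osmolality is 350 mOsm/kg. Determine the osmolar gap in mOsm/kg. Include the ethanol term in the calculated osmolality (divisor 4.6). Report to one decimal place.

Calculated osmolality = 2·Na + glucose + BUN/2.8 + ethanol/4.6
= 2·139 + 6.6 + 11/2.8 + 245/4.6
= 278 + 6.60 + 3.93 + 53.26
= 341.79 mOsm/kg ≈ 341.8 mOsm/kg
Osmolar gap = measured − calculated = 350 − 341.8 = 8.2 mOsm/kg

8.2 mOsm/kg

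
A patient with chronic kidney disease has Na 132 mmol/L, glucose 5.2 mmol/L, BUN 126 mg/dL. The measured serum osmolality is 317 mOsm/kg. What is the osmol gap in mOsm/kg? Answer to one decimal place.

2.8 mOsm/kg

Calculated osmolality = 2·Na + glucose + BUN/2.8
= 2·132 + 5.2 + 126/2.8
= 264 + 5.20 + 45
= 314.2 mOsm/kg ≈ 314.2 mOsm/kg
Osmolar gap = measured − calculated = 317 − 314.2 = 2.8 mOsm/kg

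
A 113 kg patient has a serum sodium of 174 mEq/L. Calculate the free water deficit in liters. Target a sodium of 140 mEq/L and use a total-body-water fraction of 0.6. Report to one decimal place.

16.5 L

TBW = 0.6 · 113 = 67.8 L
Free water deficit = TBW · (Na/140 − 1)
= 67.8 · (174/140 − 1)
= 67.8 · 0.2429
= 16.47 L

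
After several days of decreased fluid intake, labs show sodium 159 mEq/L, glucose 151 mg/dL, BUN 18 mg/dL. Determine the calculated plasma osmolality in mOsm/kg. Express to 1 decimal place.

Calculated osmolality = 2·Na + glucose/18 + BUN/2.8
= 2·159 + 151/18 + 18/2.8
= 318 + 8.39 + 6.43
= 332.82 mOsm/kg

332.8 mOsm/kg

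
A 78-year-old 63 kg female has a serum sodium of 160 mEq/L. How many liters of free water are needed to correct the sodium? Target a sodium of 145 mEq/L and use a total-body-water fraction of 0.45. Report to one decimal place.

2.9 L

TBW = 0.45 · 63 = 28.35 L
Free water deficit = TBW · (Na/145 − 1)
= 28.35 · (160/145 − 1)
= 28.35 · 0.1034
= 2.93 L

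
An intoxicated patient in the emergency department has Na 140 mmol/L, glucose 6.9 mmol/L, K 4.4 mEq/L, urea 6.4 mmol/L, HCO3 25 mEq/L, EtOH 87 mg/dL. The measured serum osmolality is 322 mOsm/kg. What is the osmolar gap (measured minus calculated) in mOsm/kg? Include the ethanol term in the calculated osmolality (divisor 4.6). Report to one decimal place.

9.8 mOsm/kg

Calculated osmolality = 2·Na + glucose + urea + ethanol/4.6
= 2·140 + 6.9 + 6.4 + 87/4.6
= 280 + 6.90 + 6.40 + 18.91
= 312.21 mOsm/kg ≈ 312.2 mOsm/kg
Osmolar gap = measured − calculated = 322 − 312.2 = 9.8 mOsm/kg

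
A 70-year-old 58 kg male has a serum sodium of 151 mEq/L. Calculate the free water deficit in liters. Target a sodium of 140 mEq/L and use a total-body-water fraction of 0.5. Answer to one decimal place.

TBW = 0.5 · 58 = 29 L
Free water deficit = TBW · (Na/140 − 1)
= 29 · (151/140 − 1)
= 29 · 0.0786
= 2.28 L

2.3 L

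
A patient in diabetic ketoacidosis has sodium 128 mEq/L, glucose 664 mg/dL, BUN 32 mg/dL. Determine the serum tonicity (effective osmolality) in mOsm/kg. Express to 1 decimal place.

Effective osmolality excludes urea (freely permeant across cell membranes):
2·Na + glucose/18
= 2·128 + 664/18
= 256 + 36.89
= 292.89 mOsm/kg

292.9 mOsm/kg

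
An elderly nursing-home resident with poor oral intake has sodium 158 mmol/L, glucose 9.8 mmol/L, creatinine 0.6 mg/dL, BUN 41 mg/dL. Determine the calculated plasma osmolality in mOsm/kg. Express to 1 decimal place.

Calculated osmolality = 2·Na + glucose + BUN/2.8
= 2·158 + 9.8 + 41/2.8
= 316 + 9.80 + 14.64
= 340.44 mOsm/kg

340.4 mOsm/kg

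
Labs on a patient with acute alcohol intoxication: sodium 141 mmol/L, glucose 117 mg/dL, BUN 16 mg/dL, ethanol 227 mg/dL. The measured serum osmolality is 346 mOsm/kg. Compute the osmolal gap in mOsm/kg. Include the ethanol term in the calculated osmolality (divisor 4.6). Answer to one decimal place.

2.4 mOsm/kg

Calculated osmolality = 2·Na + glucose/18 + BUN/2.8 + ethanol/4.6
= 2·141 + 117/18 + 16/2.8 + 227/4.6
= 282 + 6.50 + 5.71 + 49.35
= 343.56 mOsm/kg ≈ 343.6 mOsm/kg
Osmolar gap = measured − calculated = 346 − 343.6 = 2.4 mOsm/kg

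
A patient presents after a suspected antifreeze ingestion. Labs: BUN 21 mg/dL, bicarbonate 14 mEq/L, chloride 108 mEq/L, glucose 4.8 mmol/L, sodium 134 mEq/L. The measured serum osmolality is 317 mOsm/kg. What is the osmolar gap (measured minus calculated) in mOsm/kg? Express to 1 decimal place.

36.7 mOsm/kg

Calculated osmolality = 2·Na + glucose + BUN/2.8
= 2·134 + 4.8 + 21/2.8
= 268 + 4.80 + 7.50
= 280.3 mOsm/kg ≈ 280.3 mOsm/kg
Osmolar gap = measured − calculated = 317 − 280.3 = 36.7 mOsm/kg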